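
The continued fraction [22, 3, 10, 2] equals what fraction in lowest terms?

1451/65

Fold from the inside: start with 2/1.
  10 + 1/2 = 21/2
  3 + 2/21 = 65/21
  22 + 21/65 = 1451/65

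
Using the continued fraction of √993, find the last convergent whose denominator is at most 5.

63/2

√993 = [31; 1, 1, 20, 1, 1, 62, …] (period length 6).
Convergents:
  p_0/q_0 = 31/1
  p_1/q_1 = 32/1
  p_2/q_2 = 63/2
  p_3/q_3 = 1292/41
q_2 = 2 ≤ 5 < 41 = q_3, so the answer is 63/2.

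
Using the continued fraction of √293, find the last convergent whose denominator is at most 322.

√293 = [17; 8, 1, 1, 8, 34, …] (period length 5).
Convergents:
  p_0/q_0 = 17/1
  p_1/q_1 = 137/8
  p_2/q_2 = 154/9
  p_3/q_3 = 291/17
  p_4/q_4 = 2482/145
  p_5/q_5 = 84679/4947
q_4 = 145 ≤ 322 < 4947 = q_5, so the answer is 2482/145.

2482/145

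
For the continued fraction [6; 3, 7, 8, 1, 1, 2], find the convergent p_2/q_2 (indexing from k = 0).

Using pₖ = aₖpₖ₋₁ + pₖ₋₂, qₖ = aₖqₖ₋₁ + qₖ₋₂ (with p₋₁=1, p₋₂=0, q₋₁=0, q₋₂=1):
  k=0: a=6, p=6, q=1
  k=1: a=3, p=19, q=3
  k=2: a=7, p=139, q=22

139/22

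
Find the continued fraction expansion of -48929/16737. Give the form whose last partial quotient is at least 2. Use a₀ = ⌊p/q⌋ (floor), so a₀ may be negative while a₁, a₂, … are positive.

[-3; 13, 18, 17, 1, 3]

-48929 = -3·16737 + 1282
16737 = 13·1282 + 71
1282 = 18·71 + 4
71 = 17·4 + 3
4 = 1·3 + 1
3 = 3·1 + 0  (stop)
So -48929/16737 = [-3; 13, 18, 17, 1, 3].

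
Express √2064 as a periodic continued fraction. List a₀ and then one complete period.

a₀ = ⌊√2064⌋ = 45.
With m₀=0, d₀=1 and mₖ₊₁ = dₖaₖ − mₖ, dₖ₊₁ = (n − mₖ₊₁²)/dₖ, aₖ₊₁ = ⌊(a₀+mₖ₊₁)/dₖ₊₁⌋:
  k=1: m=45, d=39, a=2
  k=2: m=33, d=25, a=3
  k=3: m=42, d=12, a=7
  k=4: m=42, d=25, a=3
  k=5: m=33, d=39, a=2
  k=6: m=45, d=1, a=90
d=1 and a=2a₀=90 at k=6, so the next step gives (m, d) = (45, 39) again — its k=1 value — and the period has length 6.

[45; 2, 3, 7, 3, 2, 90]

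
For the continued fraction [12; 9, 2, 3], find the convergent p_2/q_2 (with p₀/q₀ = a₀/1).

Using pₖ = aₖpₖ₋₁ + pₖ₋₂, qₖ = aₖqₖ₋₁ + qₖ₋₂ (with p₋₁=1, p₋₂=0, q₋₁=0, q₋₂=1):
  k=0: a=12, p=12, q=1
  k=1: a=9, p=109, q=9
  k=2: a=2, p=230, q=19

230/19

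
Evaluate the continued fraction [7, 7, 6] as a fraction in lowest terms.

307/43

Fold from the inside: start with 6/1.
  7 + 1/6 = 43/6
  7 + 6/43 = 307/43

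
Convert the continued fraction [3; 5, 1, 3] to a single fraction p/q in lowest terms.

Fold from the inside: start with 3/1.
  1 + 1/3 = 4/3
  5 + 3/4 = 23/4
  3 + 4/23 = 73/23

73/23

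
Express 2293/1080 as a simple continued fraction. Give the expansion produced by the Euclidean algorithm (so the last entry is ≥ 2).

2293 = 2·1080 + 133
1080 = 8·133 + 16
133 = 8·16 + 5
16 = 3·5 + 1
5 = 5·1 + 0  (stop)
So 2293/1080 = [2; 8, 8, 3, 5].

[2; 8, 8, 3, 5]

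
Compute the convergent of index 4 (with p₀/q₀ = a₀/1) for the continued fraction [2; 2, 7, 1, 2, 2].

121/49

Using pₖ = aₖpₖ₋₁ + pₖ₋₂, qₖ = aₖqₖ₋₁ + qₖ₋₂ (with p₋₁=1, p₋₂=0, q₋₁=0, q₋₂=1):
  k=0: a=2, p=2, q=1
  k=1: a=2, p=5, q=2
  k=2: a=7, p=37, q=15
  k=3: a=1, p=42, q=17
  k=4: a=2, p=121, q=49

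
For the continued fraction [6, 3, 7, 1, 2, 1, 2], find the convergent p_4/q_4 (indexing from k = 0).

Using pₖ = aₖpₖ₋₁ + pₖ₋₂, qₖ = aₖqₖ₋₁ + qₖ₋₂ (with p₋₁=1, p₋₂=0, q₋₁=0, q₋₂=1):
  k=0: a=6, p=6, q=1
  k=1: a=3, p=19, q=3
  k=2: a=7, p=139, q=22
  k=3: a=1, p=158, q=25
  k=4: a=2, p=455, q=72

455/72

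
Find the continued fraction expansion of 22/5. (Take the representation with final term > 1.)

22 = 4*5 + 2
5 = 2*2 + 1
2 = 2*1 + 0  (stop)
So 22/5 = [4; 2, 2].

[4; 2, 2]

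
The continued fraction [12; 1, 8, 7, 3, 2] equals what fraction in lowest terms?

6007/466

Using pₖ = aₖpₖ₋₁ + pₖ₋₂ and qₖ = aₖqₖ₋₁ + qₖ₋₂:
  k=0: a=12, p=12, q=1
  k=1: a=1, p=13, q=1
  k=2: a=8, p=116, q=9
  k=3: a=7, p=825, q=64
  k=4: a=3, p=2591, q=201
  k=5: a=2, p=6007, q=466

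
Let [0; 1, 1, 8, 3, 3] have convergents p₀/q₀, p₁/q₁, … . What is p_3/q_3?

Using pₖ = aₖpₖ₋₁ + pₖ₋₂, qₖ = aₖqₖ₋₁ + qₖ₋₂ (with p₋₁=1, p₋₂=0, q₋₁=0, q₋₂=1):
  k=0: a=0, p=0, q=1
  k=1: a=1, p=1, q=1
  k=2: a=1, p=1, q=2
  k=3: a=8, p=9, q=17

9/17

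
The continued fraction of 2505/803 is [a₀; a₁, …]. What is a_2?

2

2505 = 3·803 + 96   →  a_0 = 3
803 = 8·96 + 35   →  a_1 = 8
96 = 2·35 + 26   →  a_2 = 2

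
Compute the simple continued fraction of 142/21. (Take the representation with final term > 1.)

142 = 6×21 + 16
21 = 1×16 + 5
16 = 3×5 + 1
5 = 5×1 + 0  (stop)
So 142/21 = [6; 1, 3, 5].

[6; 1, 3, 5]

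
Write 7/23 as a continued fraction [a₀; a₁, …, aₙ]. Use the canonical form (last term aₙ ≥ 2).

[0; 3, 3, 2]

7 = 0*23 + 7
23 = 3*7 + 2
7 = 3*2 + 1
2 = 2*1 + 0  (stop)
So 7/23 = [0; 3, 3, 2].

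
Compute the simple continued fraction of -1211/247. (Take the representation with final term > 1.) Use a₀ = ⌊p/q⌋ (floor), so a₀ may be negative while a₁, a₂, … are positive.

-1211 = -5·247 + 24
247 = 10·24 + 7
24 = 3·7 + 3
7 = 2·3 + 1
3 = 3·1 + 0  (stop)
So -1211/247 = [-5; 10, 3, 2, 3].

[-5; 10, 3, 2, 3]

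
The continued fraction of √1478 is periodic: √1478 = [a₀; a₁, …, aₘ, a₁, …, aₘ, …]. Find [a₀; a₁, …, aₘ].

a₀ = ⌊√1478⌋ = 38.

[38; 2, 4, 38, 4, 2, 76]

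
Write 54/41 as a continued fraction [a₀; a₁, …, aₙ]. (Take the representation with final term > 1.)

[1; 3, 6, 2]

54 = 1·41 + 13
41 = 3·13 + 2
13 = 6·2 + 1
2 = 2·1 + 0  (stop)
So 54/41 = [1; 3, 6, 2].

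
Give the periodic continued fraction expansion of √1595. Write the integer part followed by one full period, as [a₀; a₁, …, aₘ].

a₀ = ⌊√1595⌋ = 39.
With m₀=0, d₀=1 and mₖ₊₁ = dₖaₖ − mₖ, dₖ₊₁ = (n − mₖ₊₁²)/dₖ, aₖ₊₁ = ⌊(a₀+mₖ₊₁)/dₖ₊₁⌋:
  k=1: m=39, d=74, a=1
  k=2: m=35, d=5, a=14
  k=3: m=35, d=74, a=1
  k=4: m=39, d=1, a=78
d=1 and a=2a₀=78 at k=4, so the next step gives (m, d) = (39, 74) again — its k=1 value — and the period has length 4.

[39; 1, 14, 1, 78]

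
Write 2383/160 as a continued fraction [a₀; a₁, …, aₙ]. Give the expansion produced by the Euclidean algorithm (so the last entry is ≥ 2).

2383 = 14*160 + 143
160 = 1*143 + 17
143 = 8*17 + 7
17 = 2*7 + 3
7 = 2*3 + 1
3 = 3*1 + 0  (stop)
So 2383/160 = [14; 1, 8, 2, 2, 3].

[14; 1, 8, 2, 2, 3]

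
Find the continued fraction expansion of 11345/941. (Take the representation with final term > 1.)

11345 = 12×941 + 53
941 = 17×53 + 40
53 = 1×40 + 13
40 = 3×13 + 1
13 = 13×1 + 0  (stop)
So 11345/941 = [12; 17, 1, 3, 13].

[12; 17, 1, 3, 13]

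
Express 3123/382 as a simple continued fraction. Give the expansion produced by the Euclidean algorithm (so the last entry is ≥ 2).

[8; 5, 1, 2, 2, 1, 6]

3123 = 8×382 + 67
382 = 5×67 + 47
67 = 1×47 + 20
47 = 2×20 + 7
20 = 2×7 + 6
7 = 1×6 + 1
6 = 6×1 + 0  (stop)
So 3123/382 = [8; 5, 1, 2, 2, 1, 6].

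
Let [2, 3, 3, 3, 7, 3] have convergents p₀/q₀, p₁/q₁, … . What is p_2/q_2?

23/10

Using pₖ = aₖpₖ₋₁ + pₖ₋₂, qₖ = aₖqₖ₋₁ + qₖ₋₂ (with p₋₁=1, p₋₂=0, q₋₁=0, q₋₂=1):
  k=0: a=2, p=2, q=1
  k=1: a=3, p=7, q=3
  k=2: a=3, p=23, q=10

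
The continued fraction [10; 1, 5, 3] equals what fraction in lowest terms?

Using pₖ = aₖpₖ₋₁ + pₖ₋₂ and qₖ = aₖqₖ₋₁ + qₖ₋₂:
  k=0: a=10, p=10, q=1
  k=1: a=1, p=11, q=1
  k=2: a=5, p=65, q=6
  k=3: a=3, p=206, q=19

206/19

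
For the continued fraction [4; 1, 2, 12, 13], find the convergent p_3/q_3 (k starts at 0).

Using pₖ = aₖpₖ₋₁ + pₖ₋₂, qₖ = aₖqₖ₋₁ + qₖ₋₂ (with p₋₁=1, p₋₂=0, q₋₁=0, q₋₂=1):
  k=0: a=4, p=4, q=1
  k=1: a=1, p=5, q=1
  k=2: a=2, p=14, q=3
  k=3: a=12, p=173, q=37

173/37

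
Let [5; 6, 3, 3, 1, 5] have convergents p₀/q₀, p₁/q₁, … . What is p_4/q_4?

Using pₖ = aₖpₖ₋₁ + pₖ₋₂, qₖ = aₖqₖ₋₁ + qₖ₋₂ (with p₋₁=1, p₋₂=0, q₋₁=0, q₋₂=1):
  k=0: a=5, p=5, q=1
  k=1: a=6, p=31, q=6
  k=2: a=3, p=98, q=19
  k=3: a=3, p=325, q=63
  k=4: a=1, p=423, q=82

423/82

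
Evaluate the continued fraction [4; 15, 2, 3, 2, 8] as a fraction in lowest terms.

Using pₖ = aₖpₖ₋₁ + pₖ₋₂ and qₖ = aₖqₖ₋₁ + qₖ₋₂:
  k=0: a=4, p=4, q=1
  k=1: a=15, p=61, q=15
  k=2: a=2, p=126, q=31
  k=3: a=3, p=439, q=108
  k=4: a=2, p=1004, q=247
  k=5: a=8, p=8471, q=2084

8471/2084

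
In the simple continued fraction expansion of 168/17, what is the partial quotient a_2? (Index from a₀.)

7

168 = 9·17 + 15   →  a_0 = 9
17 = 1·15 + 2   →  a_1 = 1
15 = 7·2 + 1   →  a_2 = 7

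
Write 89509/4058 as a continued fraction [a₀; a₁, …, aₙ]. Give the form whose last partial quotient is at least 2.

[22; 17, 2, 2, 2, 19]

89509 = 22*4058 + 233
4058 = 17*233 + 97
233 = 2*97 + 39
97 = 2*39 + 19
39 = 2*19 + 1
19 = 19*1 + 0  (stop)
So 89509/4058 = [22; 17, 2, 2, 2, 19].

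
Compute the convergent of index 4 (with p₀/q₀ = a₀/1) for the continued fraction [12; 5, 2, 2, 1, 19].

Using pₖ = aₖpₖ₋₁ + pₖ₋₂, qₖ = aₖqₖ₋₁ + qₖ₋₂ (with p₋₁=1, p₋₂=0, q₋₁=0, q₋₂=1):
  k=0: a=12, p=12, q=1
  k=1: a=5, p=61, q=5
  k=2: a=2, p=134, q=11
  k=3: a=2, p=329, q=27
  k=4: a=1, p=463, q=38

463/38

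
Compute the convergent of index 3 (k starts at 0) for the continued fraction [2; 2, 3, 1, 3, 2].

22/9

Using pₖ = aₖpₖ₋₁ + pₖ₋₂, qₖ = aₖqₖ₋₁ + qₖ₋₂ (with p₋₁=1, p₋₂=0, q₋₁=0, q₋₂=1):
  k=0: a=2, p=2, q=1
  k=1: a=2, p=5, q=2
  k=2: a=3, p=17, q=7
  k=3: a=1, p=22, q=9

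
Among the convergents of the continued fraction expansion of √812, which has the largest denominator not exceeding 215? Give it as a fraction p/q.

3220/113

√812 = [28; 2, 56, …] (period length 2).
Convergents:
  p_0/q_0 = 28/1
  p_1/q_1 = 57/2
  p_2/q_2 = 3220/113
  p_3/q_3 = 6497/228
q_2 = 113 ≤ 215 < 228 = q_3, so the answer is 3220/113.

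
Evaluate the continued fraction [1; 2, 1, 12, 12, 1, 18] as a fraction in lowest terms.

12622/9405

Fold from the inside: start with 18/1.
  1 + 1/18 = 19/18
  12 + 18/19 = 246/19
  12 + 19/246 = 2971/246
  1 + 246/2971 = 3217/2971
  2 + 2971/3217 = 9405/3217
  1 + 3217/9405 = 12622/9405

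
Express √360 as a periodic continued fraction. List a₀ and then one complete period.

a₀ = ⌊√360⌋ = 18.
With m₀=0, d₀=1 and mₖ₊₁ = dₖaₖ − mₖ, dₖ₊₁ = (n − mₖ₊₁²)/dₖ, aₖ₊₁ = ⌊(a₀+mₖ₊₁)/dₖ₊₁⌋:
  k=1: m=18, d=36, a=1
  k=2: m=18, d=1, a=36
d=1 and a=2a₀=36 at k=2, so the next step gives (m, d) = (18, 36) again — its k=1 value — and the period has length 2.

[18; 1, 36]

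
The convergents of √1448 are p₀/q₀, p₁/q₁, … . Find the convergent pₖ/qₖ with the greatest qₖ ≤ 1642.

√1448 = [38; 19, 76, …] (period length 2).
Convergents:
  p_0/q_0 = 38/1
  p_1/q_1 = 723/19
  p_2/q_2 = 54986/1445
  p_3/q_3 = 1045457/27474
q_2 = 1445 ≤ 1642 < 27474 = q_3, so the answer is 54986/1445.

54986/1445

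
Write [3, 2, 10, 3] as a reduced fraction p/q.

226/65

Fold from the inside: start with 3/1.
  10 + 1/3 = 31/3
  2 + 3/31 = 65/31
  3 + 31/65 = 226/65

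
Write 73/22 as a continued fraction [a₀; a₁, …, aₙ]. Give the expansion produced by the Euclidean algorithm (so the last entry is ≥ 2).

73 = 3*22 + 7
22 = 3*7 + 1
7 = 7*1 + 0  (stop)
So 73/22 = [3; 3, 7].

[3; 3, 7]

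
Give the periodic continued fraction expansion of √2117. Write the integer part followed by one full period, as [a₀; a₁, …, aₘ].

a₀ = ⌊√2117⌋ = 46.
With m₀=0, d₀=1 and mₖ₊₁ = dₖaₖ − mₖ, dₖ₊₁ = (n − mₖ₊₁²)/dₖ, aₖ₊₁ = ⌊(a₀+mₖ₊₁)/dₖ₊₁⌋:
  k=1: m=46, d=1, a=92
d=1 and a=2a₀=92 at k=1, so the next step gives (m, d) = (46, 1) again — its k=1 value — and the period has length 1.

[46; 92]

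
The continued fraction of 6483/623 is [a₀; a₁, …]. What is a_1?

2

6483 = 10·623 + 253   →  a_0 = 10
623 = 2·253 + 117   →  a_1 = 2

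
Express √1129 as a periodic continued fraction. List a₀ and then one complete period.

a₀ = ⌊√1129⌋ = 33.
With m₀=0, d₀=1 and mₖ₊₁ = dₖaₖ − mₖ, dₖ₊₁ = (n − mₖ₊₁²)/dₖ, aₖ₊₁ = ⌊(a₀+mₖ₊₁)/dₖ₊₁⌋:
  k=1: m=33, d=40, a=1
  k=2: m=7, d=27, a=1
  k=3: m=20, d=27, a=1
  k=4: m=7, d=40, a=1
  k=5: m=33, d=1, a=66
d=1 and a=2a₀=66 at k=5, so the next step gives (m, d) = (33, 40) again — its k=1 value — and the period has length 5.

[33; 1, 1, 1, 1, 66]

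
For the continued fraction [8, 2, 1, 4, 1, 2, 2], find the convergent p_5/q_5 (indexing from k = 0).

Using pₖ = aₖpₖ₋₁ + pₖ₋₂, qₖ = aₖqₖ₋₁ + qₖ₋₂ (with p₋₁=1, p₋₂=0, q₋₁=0, q₋₂=1):
  k=0: a=8, p=8, q=1
  k=1: a=2, p=17, q=2
  k=2: a=1, p=25, q=3
  k=3: a=4, p=117, q=14
  k=4: a=1, p=142, q=17
  k=5: a=2, p=401, q=48

401/48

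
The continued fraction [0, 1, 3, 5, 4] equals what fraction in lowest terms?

67/88

Fold from the inside: start with 4/1.
  5 + 1/4 = 21/4
  3 + 4/21 = 67/21
  1 + 21/67 = 88/67
  0 + 67/88 = 67/88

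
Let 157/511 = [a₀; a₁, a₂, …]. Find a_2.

157 = 0·511 + 157   →  a_0 = 0
511 = 3·157 + 40   →  a_1 = 3
157 = 3·40 + 37   →  a_2 = 3

3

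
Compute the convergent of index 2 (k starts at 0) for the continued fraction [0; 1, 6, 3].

Using pₖ = aₖpₖ₋₁ + pₖ₋₂, qₖ = aₖqₖ₋₁ + qₖ₋₂ (with p₋₁=1, p₋₂=0, q₋₁=0, q₋₂=1):
  k=0: a=0, p=0, q=1
  k=1: a=1, p=1, q=1
  k=2: a=6, p=6, q=7

6/7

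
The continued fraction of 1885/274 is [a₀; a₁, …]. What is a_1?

1

1885 = 6·274 + 241   →  a_0 = 6
274 = 1·241 + 33   →  a_1 = 1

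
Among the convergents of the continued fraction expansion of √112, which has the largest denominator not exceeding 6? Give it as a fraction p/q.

53/5

√112 = [10; 1, 1, 2, 1, 1, 20, …] (period length 6).
Convergents:
  p_0/q_0 = 10/1
  p_1/q_1 = 11/1
  p_2/q_2 = 21/2
  p_3/q_3 = 53/5
  p_4/q_4 = 74/7
q_3 = 5 ≤ 6 < 7 = q_4, so the answer is 53/5.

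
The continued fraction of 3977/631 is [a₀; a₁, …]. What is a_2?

3

3977 = 6·631 + 191   →  a_0 = 6
631 = 3·191 + 58   →  a_1 = 3
191 = 3·58 + 17   →  a_2 = 3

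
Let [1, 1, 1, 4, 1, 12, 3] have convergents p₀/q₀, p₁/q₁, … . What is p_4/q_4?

17/11

Using pₖ = aₖpₖ₋₁ + pₖ₋₂, qₖ = aₖqₖ₋₁ + qₖ₋₂ (with p₋₁=1, p₋₂=0, q₋₁=0, q₋₂=1):
  k=0: a=1, p=1, q=1
  k=1: a=1, p=2, q=1
  k=2: a=1, p=3, q=2
  k=3: a=4, p=14, q=9
  k=4: a=1, p=17, q=11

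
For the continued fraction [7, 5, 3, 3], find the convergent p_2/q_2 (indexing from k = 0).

115/16

Using pₖ = aₖpₖ₋₁ + pₖ₋₂, qₖ = aₖqₖ₋₁ + qₖ₋₂ (with p₋₁=1, p₋₂=0, q₋₁=0, q₋₂=1):
  k=0: a=7, p=7, q=1
  k=1: a=5, p=36, q=5
  k=2: a=3, p=115, q=16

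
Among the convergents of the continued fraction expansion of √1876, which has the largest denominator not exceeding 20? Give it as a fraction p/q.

√1876 = [43; 3, 5, 12, 5, 3, 86, …] (period length 6).
Convergents:
  p_0/q_0 = 43/1
  p_1/q_1 = 130/3
  p_2/q_2 = 693/16
  p_3/q_3 = 8446/195
q_2 = 16 ≤ 20 < 195 = q_3, so the answer is 693/16.

693/16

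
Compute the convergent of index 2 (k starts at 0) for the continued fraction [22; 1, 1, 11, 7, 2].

45/2

Using pₖ = aₖpₖ₋₁ + pₖ₋₂, qₖ = aₖqₖ₋₁ + qₖ₋₂ (with p₋₁=1, p₋₂=0, q₋₁=0, q₋₂=1):
  k=0: a=22, p=22, q=1
  k=1: a=1, p=23, q=1
  k=2: a=1, p=45, q=2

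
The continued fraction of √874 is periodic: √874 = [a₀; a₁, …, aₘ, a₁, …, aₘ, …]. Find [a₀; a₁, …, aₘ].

a₀ = ⌊√874⌋ = 29.
With m₀=0, d₀=1 and mₖ₊₁ = dₖaₖ − mₖ, dₖ₊₁ = (n − mₖ₊₁²)/dₖ, aₖ₊₁ = ⌊(a₀+mₖ₊₁)/dₖ₊₁⌋:
  k=1: m=29, d=33, a=1
  k=2: m=4, d=26, a=1
  k=3: m=22, d=15, a=3
  k=4: m=23, d=23, a=2
  k=5: m=23, d=15, a=3
  k=6: m=22, d=26, a=1
  k=7: m=4, d=33, a=1
  k=8: m=29, d=1, a=58
d=1 and a=2a₀=58 at k=8, so the next step gives (m, d) = (29, 33) again — its k=1 value — and the period has length 8.

[29; 1, 1, 3, 2, 3, 1, 1, 58]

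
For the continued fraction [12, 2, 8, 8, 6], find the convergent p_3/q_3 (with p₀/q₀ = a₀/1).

1721/138

Using pₖ = aₖpₖ₋₁ + pₖ₋₂, qₖ = aₖqₖ₋₁ + qₖ₋₂ (with p₋₁=1, p₋₂=0, q₋₁=0, q₋₂=1):
  k=0: a=12, p=12, q=1
  k=1: a=2, p=25, q=2
  k=2: a=8, p=212, q=17
  k=3: a=8, p=1721, q=138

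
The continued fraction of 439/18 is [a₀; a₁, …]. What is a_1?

2

439 = 24·18 + 7   →  a_0 = 24
18 = 2·7 + 4   →  a_1 = 2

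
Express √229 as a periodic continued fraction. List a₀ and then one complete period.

a₀ = ⌊√229⌋ = 15.
With m₀=0, d₀=1 and mₖ₊₁ = dₖaₖ − mₖ, dₖ₊₁ = (n − mₖ₊₁²)/dₖ, aₖ₊₁ = ⌊(a₀+mₖ₊₁)/dₖ₊₁⌋:
  k=1: m=15, d=4, a=7
  k=2: m=13, d=15, a=1
  k=3: m=2, d=15, a=1
  k=4: m=13, d=4, a=7
  k=5: m=15, d=1, a=30
d=1 and a=2a₀=30 at k=5, so the next step gives (m, d) = (15, 4) again — its k=1 value — and the period has length 5.

[15; 7, 1, 1, 7, 30]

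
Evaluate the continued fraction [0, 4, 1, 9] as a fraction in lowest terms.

Using pₖ = aₖpₖ₋₁ + pₖ₋₂ and qₖ = aₖqₖ₋₁ + qₖ₋₂:
  k=0: a=0, p=0, q=1
  k=1: a=4, p=1, q=4
  k=2: a=1, p=1, q=5
  k=3: a=9, p=10, q=49

10/49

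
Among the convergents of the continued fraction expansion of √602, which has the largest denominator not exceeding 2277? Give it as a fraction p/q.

√602 = [24; 1, 1, 6, 1, 1, 48, …] (period length 6).
Convergents:
  p_0/q_0 = 24/1
  p_1/q_1 = 25/1
  p_2/q_2 = 49/2
  p_3/q_3 = 319/13
  p_4/q_4 = 368/15
  p_5/q_5 = 687/28
  p_6/q_6 = 33344/1359
  p_7/q_7 = 34031/1387
  p_8/q_8 = 67375/2746
q_7 = 1387 ≤ 2277 < 2746 = q_8, so the answer is 34031/1387.

34031/1387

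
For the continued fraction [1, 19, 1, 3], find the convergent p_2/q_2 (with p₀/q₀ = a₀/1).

21/20

Using pₖ = aₖpₖ₋₁ + pₖ₋₂, qₖ = aₖqₖ₋₁ + qₖ₋₂ (with p₋₁=1, p₋₂=0, q₋₁=0, q₋₂=1):
  k=0: a=1, p=1, q=1
  k=1: a=19, p=20, q=19
  k=2: a=1, p=21, q=20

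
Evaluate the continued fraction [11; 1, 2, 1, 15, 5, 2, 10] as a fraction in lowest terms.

86087/7329

Fold from the inside: start with 10/1.
  2 + 1/10 = 21/10
  5 + 10/21 = 115/21
  15 + 21/115 = 1746/115
  1 + 115/1746 = 1861/1746
  2 + 1746/1861 = 5468/1861
  1 + 1861/5468 = 7329/5468
  11 + 5468/7329 = 86087/7329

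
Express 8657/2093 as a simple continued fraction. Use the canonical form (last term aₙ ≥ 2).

8657 = 4×2093 + 285
2093 = 7×285 + 98
285 = 2×98 + 89
98 = 1×89 + 9
89 = 9×9 + 8
9 = 1×8 + 1
8 = 8×1 + 0  (stop)
So 8657/2093 = [4; 7, 2, 1, 9, 1, 8].

[4; 7, 2, 1, 9, 1, 8]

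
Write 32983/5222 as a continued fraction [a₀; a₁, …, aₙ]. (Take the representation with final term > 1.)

32983 = 6·5222 + 1651
5222 = 3·1651 + 269
1651 = 6·269 + 37
269 = 7·37 + 10
37 = 3·10 + 7
10 = 1·7 + 3
7 = 2·3 + 1
3 = 3·1 + 0  (stop)
So 32983/5222 = [6; 3, 6, 7, 3, 1, 2, 3].

[6; 3, 6, 7, 3, 1, 2, 3]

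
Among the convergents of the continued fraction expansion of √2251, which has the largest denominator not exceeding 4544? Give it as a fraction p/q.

182330/3843

√2251 = [47; 2, 4, 47, 4, 2, 94, …] (period length 6).
Convergents:
  p_0/q_0 = 47/1
  p_1/q_1 = 95/2
  p_2/q_2 = 427/9
  p_3/q_3 = 20164/425
  p_4/q_4 = 81083/1709
  p_5/q_5 = 182330/3843
  p_6/q_6 = 17220103/362951
q_5 = 3843 ≤ 4544 < 362951 = q_6, so the answer is 182330/3843.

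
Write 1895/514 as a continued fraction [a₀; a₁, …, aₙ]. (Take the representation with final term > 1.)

1895 = 3×514 + 353
514 = 1×353 + 161
353 = 2×161 + 31
161 = 5×31 + 6
31 = 5×6 + 1
6 = 6×1 + 0  (stop)
So 1895/514 = [3; 1, 2, 5, 5, 6].

[3; 1, 2, 5, 5, 6]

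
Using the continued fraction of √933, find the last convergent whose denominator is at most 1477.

√933 = [30; 1, 1, 5, 20, 5, 1, 1, 60, …] (period length 8).
Convergents:
  p_0/q_0 = 30/1
  p_1/q_1 = 31/1
  p_2/q_2 = 61/2
  p_3/q_3 = 336/11
  p_4/q_4 = 6781/222
  p_5/q_5 = 34241/1121
  p_6/q_6 = 41022/1343
  p_7/q_7 = 75263/2464
q_6 = 1343 ≤ 1477 < 2464 = q_7, so the answer is 41022/1343.

41022/1343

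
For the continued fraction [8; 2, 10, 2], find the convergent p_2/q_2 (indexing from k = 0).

Using pₖ = aₖpₖ₋₁ + pₖ₋₂, qₖ = aₖqₖ₋₁ + qₖ₋₂ (with p₋₁=1, p₋₂=0, q₋₁=0, q₋₂=1):
  k=0: a=8, p=8, q=1
  k=1: a=2, p=17, q=2
  k=2: a=10, p=178, q=21

178/21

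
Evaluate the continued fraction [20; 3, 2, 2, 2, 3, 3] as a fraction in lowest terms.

9355/461

Using pₖ = aₖpₖ₋₁ + pₖ₋₂ and qₖ = aₖqₖ₋₁ + qₖ₋₂:
  k=0: a=20, p=20, q=1
  k=1: a=3, p=61, q=3
  k=2: a=2, p=142, q=7
  k=3: a=2, p=345, q=17
  k=4: a=2, p=832, q=41
  k=5: a=3, p=2841, q=140
  k=6: a=3, p=9355, q=461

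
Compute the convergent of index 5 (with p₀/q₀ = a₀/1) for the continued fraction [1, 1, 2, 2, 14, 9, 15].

Using pₖ = aₖpₖ₋₁ + pₖ₋₂, qₖ = aₖqₖ₋₁ + qₖ₋₂ (with p₋₁=1, p₋₂=0, q₋₁=0, q₋₂=1):
  k=0: a=1, p=1, q=1
  k=1: a=1, p=2, q=1
  k=2: a=2, p=5, q=3
  k=3: a=2, p=12, q=7
  k=4: a=14, p=173, q=101
  k=5: a=9, p=1569, q=916

1569/916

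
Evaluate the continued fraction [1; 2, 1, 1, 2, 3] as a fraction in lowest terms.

61/44

Using pₖ = aₖpₖ₋₁ + pₖ₋₂ and qₖ = aₖqₖ₋₁ + qₖ₋₂:
  k=0: a=1, p=1, q=1
  k=1: a=2, p=3, q=2
  k=2: a=1, p=4, q=3
  k=3: a=1, p=7, q=5
  k=4: a=2, p=18, q=13
  k=5: a=3, p=61, q=44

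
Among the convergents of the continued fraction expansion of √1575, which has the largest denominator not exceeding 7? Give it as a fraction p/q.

√1575 = [39; 1, 2, 5, 2, 1, 78, …] (period length 6).
Convergents:
  p_0/q_0 = 39/1
  p_1/q_1 = 40/1
  p_2/q_2 = 119/3
  p_3/q_3 = 635/16
q_2 = 3 ≤ 7 < 16 = q_3, so the answer is 119/3.

119/3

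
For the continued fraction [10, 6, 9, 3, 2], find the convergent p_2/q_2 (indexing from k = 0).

Using pₖ = aₖpₖ₋₁ + pₖ₋₂, qₖ = aₖqₖ₋₁ + qₖ₋₂ (with p₋₁=1, p₋₂=0, q₋₁=0, q₋₂=1):
  k=0: a=10, p=10, q=1
  k=1: a=6, p=61, q=6
  k=2: a=9, p=559, q=55

559/55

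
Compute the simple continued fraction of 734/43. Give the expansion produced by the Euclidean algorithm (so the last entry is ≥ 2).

[17; 14, 3]

734 = 17*43 + 3
43 = 14*3 + 1
3 = 3*1 + 0  (stop)
So 734/43 = [17; 14, 3].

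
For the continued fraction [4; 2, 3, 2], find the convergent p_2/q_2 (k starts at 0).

31/7

Using pₖ = aₖpₖ₋₁ + pₖ₋₂, qₖ = aₖqₖ₋₁ + qₖ₋₂ (with p₋₁=1, p₋₂=0, q₋₁=0, q₋₂=1):
  k=0: a=4, p=4, q=1
  k=1: a=2, p=9, q=2
  k=2: a=3, p=31, q=7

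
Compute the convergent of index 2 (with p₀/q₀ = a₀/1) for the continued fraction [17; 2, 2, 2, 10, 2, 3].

Using pₖ = aₖpₖ₋₁ + pₖ₋₂, qₖ = aₖqₖ₋₁ + qₖ₋₂ (with p₋₁=1, p₋₂=0, q₋₁=0, q₋₂=1):
  k=0: a=17, p=17, q=1
  k=1: a=2, p=35, q=2
  k=2: a=2, p=87, q=5

87/5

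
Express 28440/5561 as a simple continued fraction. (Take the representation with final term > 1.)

28440 = 5·5561 + 635
5561 = 8·635 + 481
635 = 1·481 + 154
481 = 3·154 + 19
154 = 8·19 + 2
19 = 9·2 + 1
2 = 2·1 + 0  (stop)
So 28440/5561 = [5; 8, 1, 3, 8, 9, 2].

[5; 8, 1, 3, 8, 9, 2]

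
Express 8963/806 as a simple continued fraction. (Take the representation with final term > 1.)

8963 = 11·806 + 97
806 = 8·97 + 30
97 = 3·30 + 7
30 = 4·7 + 2
7 = 3·2 + 1
2 = 2·1 + 0  (stop)
So 8963/806 = [11; 8, 3, 4, 3, 2].

[11; 8, 3, 4, 3, 2]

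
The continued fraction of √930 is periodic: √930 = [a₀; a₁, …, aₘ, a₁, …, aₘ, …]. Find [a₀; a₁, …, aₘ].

a₀ = ⌊√930⌋ = 30.
With m₀=0, d₀=1 and mₖ₊₁ = dₖaₖ − mₖ, dₖ₊₁ = (n − mₖ₊₁²)/dₖ, aₖ₊₁ = ⌊(a₀+mₖ₊₁)/dₖ₊₁⌋:
  k=1: m=30, d=30, a=2
  k=2: m=30, d=1, a=60
d=1 and a=2a₀=60 at k=2, so the next step gives (m, d) = (30, 30) again — its k=1 value — and the period has length 2.

[30; 2, 60]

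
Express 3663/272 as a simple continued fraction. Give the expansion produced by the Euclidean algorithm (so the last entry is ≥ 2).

[13; 2, 7, 18]

3663 = 13*272 + 127
272 = 2*127 + 18
127 = 7*18 + 1
18 = 18*1 + 0  (stop)
So 3663/272 = [13; 2, 7, 18].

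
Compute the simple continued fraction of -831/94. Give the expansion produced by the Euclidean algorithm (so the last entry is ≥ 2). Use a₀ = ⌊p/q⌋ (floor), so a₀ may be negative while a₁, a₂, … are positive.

[-9; 6, 3, 1, 3]

-831 = -9*94 + 15
94 = 6*15 + 4
15 = 3*4 + 3
4 = 1*3 + 1
3 = 3*1 + 0  (stop)
So -831/94 = [-9; 6, 3, 1, 3].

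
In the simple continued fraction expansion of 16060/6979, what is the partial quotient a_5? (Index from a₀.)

16060 = 2·6979 + 2102   →  a_0 = 2
6979 = 3·2102 + 673   →  a_1 = 3
2102 = 3·673 + 83   →  a_2 = 3
673 = 8·83 + 9   →  a_3 = 8
83 = 9·9 + 2   →  a_4 = 9
9 = 4·2 + 1   →  a_5 = 4

4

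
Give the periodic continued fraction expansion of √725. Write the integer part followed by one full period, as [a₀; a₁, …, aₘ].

a₀ = ⌊√725⌋ = 26.
With m₀=0, d₀=1 and mₖ₊₁ = dₖaₖ − mₖ, dₖ₊₁ = (n − mₖ₊₁²)/dₖ, aₖ₊₁ = ⌊(a₀+mₖ₊₁)/dₖ₊₁⌋:
  k=1: m=26, d=49, a=1
  k=2: m=23, d=4, a=12
  k=3: m=25, d=25, a=2
  k=4: m=25, d=4, a=12
  k=5: m=23, d=49, a=1
  k=6: m=26, d=1, a=52
d=1 and a=2a₀=52 at k=6, so the next step gives (m, d) = (26, 49) again — its k=1 value — and the period has length 6.

[26; 1, 12, 2, 12, 1, 52]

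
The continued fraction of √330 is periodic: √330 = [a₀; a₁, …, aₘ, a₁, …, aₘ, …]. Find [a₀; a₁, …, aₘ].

[18; 6, 36]

a₀ = ⌊√330⌋ = 18.
With m₀=0, d₀=1 and mₖ₊₁ = dₖaₖ − mₖ, dₖ₊₁ = (n − mₖ₊₁²)/dₖ, aₖ₊₁ = ⌊(a₀+mₖ₊₁)/dₖ₊₁⌋:
  k=1: m=18, d=6, a=6
  k=2: m=18, d=1, a=36
d=1 and a=2a₀=36 at k=2, so the next step gives (m, d) = (18, 6) again — its k=1 value — and the period has length 2.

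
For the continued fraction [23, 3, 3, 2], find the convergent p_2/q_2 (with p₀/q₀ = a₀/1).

233/10

Using pₖ = aₖpₖ₋₁ + pₖ₋₂, qₖ = aₖqₖ₋₁ + qₖ₋₂ (with p₋₁=1, p₋₂=0, q₋₁=0, q₋₂=1):
  k=0: a=23, p=23, q=1
  k=1: a=3, p=70, q=3
  k=2: a=3, p=233, q=10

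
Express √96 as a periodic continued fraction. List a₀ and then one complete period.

a₀ = ⌊√96⌋ = 9.
With m₀=0, d₀=1 and mₖ₊₁ = dₖaₖ − mₖ, dₖ₊₁ = (n − mₖ₊₁²)/dₖ, aₖ₊₁ = ⌊(a₀+mₖ₊₁)/dₖ₊₁⌋:
  k=1: m=9, d=15, a=1
  k=2: m=6, d=4, a=3
  k=3: m=6, d=15, a=1
  k=4: m=9, d=1, a=18
d=1 and a=2a₀=18 at k=4, so the next step gives (m, d) = (9, 15) again — its k=1 value — and the period has length 4.

[9; 1, 3, 1, 18]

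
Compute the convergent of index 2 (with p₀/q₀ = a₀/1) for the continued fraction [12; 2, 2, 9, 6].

62/5

Using pₖ = aₖpₖ₋₁ + pₖ₋₂, qₖ = aₖqₖ₋₁ + qₖ₋₂ (with p₋₁=1, p₋₂=0, q₋₁=0, q₋₂=1):
  k=0: a=12, p=12, q=1
  k=1: a=2, p=25, q=2
  k=2: a=2, p=62, q=5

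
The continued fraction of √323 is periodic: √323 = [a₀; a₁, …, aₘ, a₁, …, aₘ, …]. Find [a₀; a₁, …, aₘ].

[17; 1, 34]

a₀ = ⌊√323⌋ = 17.
With m₀=0, d₀=1 and mₖ₊₁ = dₖaₖ − mₖ, dₖ₊₁ = (n − mₖ₊₁²)/dₖ, aₖ₊₁ = ⌊(a₀+mₖ₊₁)/dₖ₊₁⌋:
  k=1: m=17, d=34, a=1
  k=2: m=17, d=1, a=34
d=1 and a=2a₀=34 at k=2, so the next step gives (m, d) = (17, 34) again — its k=1 value — and the period has length 2.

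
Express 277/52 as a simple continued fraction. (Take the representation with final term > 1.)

[5; 3, 17]

277 = 5×52 + 17
52 = 3×17 + 1
17 = 17×1 + 0  (stop)
So 277/52 = [5; 3, 17].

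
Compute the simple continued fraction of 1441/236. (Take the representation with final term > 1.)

[6; 9, 2, 3, 1, 2]

1441 = 6·236 + 25
236 = 9·25 + 11
25 = 2·11 + 3
11 = 3·3 + 2
3 = 1·2 + 1
2 = 2·1 + 0  (stop)
So 1441/236 = [6; 9, 2, 3, 1, 2].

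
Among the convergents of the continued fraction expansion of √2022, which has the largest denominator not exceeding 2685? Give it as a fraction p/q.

120016/2669

√2022 = [44; 1, 28, 1, 88, …] (period length 4).
Convergents:
  p_0/q_0 = 44/1
  p_1/q_1 = 45/1
  p_2/q_2 = 1304/29
  p_3/q_3 = 1349/30
  p_4/q_4 = 120016/2669
  p_5/q_5 = 121365/2699
q_4 = 2669 ≤ 2685 < 2699 = q_5, so the answer is 120016/2669.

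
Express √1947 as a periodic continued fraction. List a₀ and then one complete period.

a₀ = ⌊√1947⌋ = 44.
With m₀=0, d₀=1 and mₖ₊₁ = dₖaₖ − mₖ, dₖ₊₁ = (n − mₖ₊₁²)/dₖ, aₖ₊₁ = ⌊(a₀+mₖ₊₁)/dₖ₊₁⌋:
  k=1: m=44, d=11, a=8
  k=2: m=44, d=1, a=88
d=1 and a=2a₀=88 at k=2, so the next step gives (m, d) = (44, 11) again — its k=1 value — and the period has length 2.

[44; 8, 88]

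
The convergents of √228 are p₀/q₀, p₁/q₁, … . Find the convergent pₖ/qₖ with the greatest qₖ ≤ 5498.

45601/3020

√228 = [15; 10, 30, …] (period length 2).
Convergents:
  p_0/q_0 = 15/1
  p_1/q_1 = 151/10
  p_2/q_2 = 4545/301
  p_3/q_3 = 45601/3020
  p_4/q_4 = 1372575/90901
q_3 = 3020 ≤ 5498 < 90901 = q_4, so the answer is 45601/3020.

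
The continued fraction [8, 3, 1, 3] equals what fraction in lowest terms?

Using pₖ = aₖpₖ₋₁ + pₖ₋₂ and qₖ = aₖqₖ₋₁ + qₖ₋₂:
  k=0: a=8, p=8, q=1
  k=1: a=3, p=25, q=3
  k=2: a=1, p=33, q=4
  k=3: a=3, p=124, q=15

124/15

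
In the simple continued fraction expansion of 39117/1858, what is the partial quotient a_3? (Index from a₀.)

39117 = 21·1858 + 99   →  a_0 = 21
1858 = 18·99 + 76   →  a_1 = 18
99 = 1·76 + 23   →  a_2 = 1
76 = 3·23 + 7   →  a_3 = 3

3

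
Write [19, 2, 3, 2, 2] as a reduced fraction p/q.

758/39

Using pₖ = aₖpₖ₋₁ + pₖ₋₂ and qₖ = aₖqₖ₋₁ + qₖ₋₂:
  k=0: a=19, p=19, q=1
  k=1: a=2, p=39, q=2
  k=2: a=3, p=136, q=7
  k=3: a=2, p=311, q=16
  k=4: a=2, p=758, q=39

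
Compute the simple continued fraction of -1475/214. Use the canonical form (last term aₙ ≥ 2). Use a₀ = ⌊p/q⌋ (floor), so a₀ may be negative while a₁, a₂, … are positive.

-1475 = -7·214 + 23
214 = 9·23 + 7
23 = 3·7 + 2
7 = 3·2 + 1
2 = 2·1 + 0  (stop)
So -1475/214 = [-7; 9, 3, 3, 2].

[-7; 9, 3, 3, 2]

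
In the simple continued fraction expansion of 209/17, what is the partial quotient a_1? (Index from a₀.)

209 = 12·17 + 5   →  a_0 = 12
17 = 3·5 + 2   →  a_1 = 3

3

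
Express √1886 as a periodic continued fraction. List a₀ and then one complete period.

a₀ = ⌊√1886⌋ = 43.

[43; 2, 2, 1, 42, 1, 2, 2, 86]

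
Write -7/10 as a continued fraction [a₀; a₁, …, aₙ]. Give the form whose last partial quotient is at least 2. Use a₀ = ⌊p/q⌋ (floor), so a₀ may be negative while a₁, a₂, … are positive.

[-1; 3, 3]

-7 = -1*10 + 3
10 = 3*3 + 1
3 = 3*1 + 0  (stop)
So -7/10 = [-1; 3, 3].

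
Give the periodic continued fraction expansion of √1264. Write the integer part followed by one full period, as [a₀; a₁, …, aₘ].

[35; 1, 1, 4, 4, 4, 1, 1, 70]

a₀ = ⌊√1264⌋ = 35.
With m₀=0, d₀=1 and mₖ₊₁ = dₖaₖ − mₖ, dₖ₊₁ = (n − mₖ₊₁²)/dₖ, aₖ₊₁ = ⌊(a₀+mₖ₊₁)/dₖ₊₁⌋:
  k=1: m=35, d=39, a=1
  k=2: m=4, d=32, a=1
  k=3: m=28, d=15, a=4
  k=4: m=32, d=16, a=4
  k=5: m=32, d=15, a=4
  k=6: m=28, d=32, a=1
  k=7: m=4, d=39, a=1
  k=8: m=35, d=1, a=70
d=1 and a=2a₀=70 at k=8, so the next step gives (m, d) = (35, 39) again — its k=1 value — and the period has length 8.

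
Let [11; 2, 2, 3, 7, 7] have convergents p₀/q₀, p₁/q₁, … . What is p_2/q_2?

57/5

Using pₖ = aₖpₖ₋₁ + pₖ₋₂, qₖ = aₖqₖ₋₁ + qₖ₋₂ (with p₋₁=1, p₋₂=0, q₋₁=0, q₋₂=1):
  k=0: a=11, p=11, q=1
  k=1: a=2, p=23, q=2
  k=2: a=2, p=57, q=5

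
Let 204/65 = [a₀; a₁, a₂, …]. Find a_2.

4

204 = 3·65 + 9   →  a_0 = 3
65 = 7·9 + 2   →  a_1 = 7
9 = 4·2 + 1   →  a_2 = 4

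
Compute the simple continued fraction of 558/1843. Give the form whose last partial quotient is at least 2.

[0; 3, 3, 3, 3, 5, 3]

558 = 0·1843 + 558
1843 = 3·558 + 169
558 = 3·169 + 51
169 = 3·51 + 16
51 = 3·16 + 3
16 = 5·3 + 1
3 = 3·1 + 0  (stop)
So 558/1843 = [0; 3, 3, 3, 3, 5, 3].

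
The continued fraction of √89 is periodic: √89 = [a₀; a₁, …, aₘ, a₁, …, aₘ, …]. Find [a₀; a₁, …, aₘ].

a₀ = ⌊√89⌋ = 9.

[9; 2, 3, 3, 2, 18]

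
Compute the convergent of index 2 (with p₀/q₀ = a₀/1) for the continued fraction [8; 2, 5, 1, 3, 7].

93/11

Using pₖ = aₖpₖ₋₁ + pₖ₋₂, qₖ = aₖqₖ₋₁ + qₖ₋₂ (with p₋₁=1, p₋₂=0, q₋₁=0, q₋₂=1):
  k=0: a=8, p=8, q=1
  k=1: a=2, p=17, q=2
  k=2: a=5, p=93, q=11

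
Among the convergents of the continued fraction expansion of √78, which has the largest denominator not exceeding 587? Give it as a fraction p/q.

4672/529

√78 = [8; 1, 4, 1, 16, …] (period length 4).
Convergents:
  p_0/q_0 = 8/1
  p_1/q_1 = 9/1
  p_2/q_2 = 44/5
  p_3/q_3 = 53/6
  p_4/q_4 = 892/101
  p_5/q_5 = 945/107
  p_6/q_6 = 4672/529
  p_7/q_7 = 5617/636
q_6 = 529 ≤ 587 < 636 = q_7, so the answer is 4672/529.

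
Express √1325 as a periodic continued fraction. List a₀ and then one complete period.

[36; 2, 2, 72]

a₀ = ⌊√1325⌋ = 36.
With m₀=0, d₀=1 and mₖ₊₁ = dₖaₖ − mₖ, dₖ₊₁ = (n − mₖ₊₁²)/dₖ, aₖ₊₁ = ⌊(a₀+mₖ₊₁)/dₖ₊₁⌋:
  k=1: m=36, d=29, a=2
  k=2: m=22, d=29, a=2
  k=3: m=36, d=1, a=72
d=1 and a=2a₀=72 at k=3, so the next step gives (m, d) = (36, 29) again — its k=1 value — and the period has length 3.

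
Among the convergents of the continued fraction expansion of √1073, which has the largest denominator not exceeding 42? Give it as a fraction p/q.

√1073 = [32; 1, 3, 9, 9, 3, 1, 64, …] (period length 7).
Convergents:
  p_0/q_0 = 32/1
  p_1/q_1 = 33/1
  p_2/q_2 = 131/4
  p_3/q_3 = 1212/37
  p_4/q_4 = 11039/337
q_3 = 37 ≤ 42 < 337 = q_4, so the answer is 1212/37.

1212/37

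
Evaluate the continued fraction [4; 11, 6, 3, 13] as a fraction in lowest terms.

11545/2823

Fold from the inside: start with 13/1.
  3 + 1/13 = 40/13
  6 + 13/40 = 253/40
  11 + 40/253 = 2823/253
  4 + 253/2823 = 11545/2823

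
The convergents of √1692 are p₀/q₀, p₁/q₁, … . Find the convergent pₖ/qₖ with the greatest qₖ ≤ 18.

√1692 = [41; 7, 2, 7, 82, …] (period length 4).
Convergents:
  p_0/q_0 = 41/1
  p_1/q_1 = 288/7
  p_2/q_2 = 617/15
  p_3/q_3 = 4607/112
q_2 = 15 ≤ 18 < 112 = q_3, so the answer is 617/15.

617/15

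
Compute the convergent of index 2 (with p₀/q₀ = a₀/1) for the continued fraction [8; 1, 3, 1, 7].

Using pₖ = aₖpₖ₋₁ + pₖ₋₂, qₖ = aₖqₖ₋₁ + qₖ₋₂ (with p₋₁=1, p₋₂=0, q₋₁=0, q₋₂=1):
  k=0: a=8, p=8, q=1
  k=1: a=1, p=9, q=1
  k=2: a=3, p=35, q=4

35/4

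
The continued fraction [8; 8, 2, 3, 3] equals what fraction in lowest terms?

Fold from the inside: start with 3/1.
  3 + 1/3 = 10/3
  2 + 3/10 = 23/10
  8 + 10/23 = 194/23
  8 + 23/194 = 1575/194

1575/194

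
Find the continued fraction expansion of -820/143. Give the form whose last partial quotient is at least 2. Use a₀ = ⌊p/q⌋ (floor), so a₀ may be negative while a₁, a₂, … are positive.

-820 = -6*143 + 38
143 = 3*38 + 29
38 = 1*29 + 9
29 = 3*9 + 2
9 = 4*2 + 1
2 = 2*1 + 0  (stop)
So -820/143 = [-6; 3, 1, 3, 4, 2].

[-6; 3, 1, 3, 4, 2]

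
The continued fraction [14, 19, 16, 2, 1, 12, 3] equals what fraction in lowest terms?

512142/36445

Fold from the inside: start with 3/1.
  12 + 1/3 = 37/3
  1 + 3/37 = 40/37
  2 + 37/40 = 117/40
  16 + 40/117 = 1912/117
  19 + 117/1912 = 36445/1912
  14 + 1912/36445 = 512142/36445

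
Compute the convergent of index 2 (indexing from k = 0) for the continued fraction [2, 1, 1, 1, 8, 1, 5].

5/2

Using pₖ = aₖpₖ₋₁ + pₖ₋₂, qₖ = aₖqₖ₋₁ + qₖ₋₂ (with p₋₁=1, p₋₂=0, q₋₁=0, q₋₂=1):
  k=0: a=2, p=2, q=1
  k=1: a=1, p=3, q=1
  k=2: a=1, p=5, q=2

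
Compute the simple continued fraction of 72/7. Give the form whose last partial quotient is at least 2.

72 = 10·7 + 2
7 = 3·2 + 1
2 = 2·1 + 0  (stop)
So 72/7 = [10; 3, 2].

[10; 3, 2]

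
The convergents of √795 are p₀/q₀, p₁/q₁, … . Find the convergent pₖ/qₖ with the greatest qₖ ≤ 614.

√795 = [28; 5, 9, 5, 56, …] (period length 4).
Convergents:
  p_0/q_0 = 28/1
  p_1/q_1 = 141/5
  p_2/q_2 = 1297/46
  p_3/q_3 = 6626/235
  p_4/q_4 = 372353/13206
q_3 = 235 ≤ 614 < 13206 = q_4, so the answer is 6626/235.

6626/235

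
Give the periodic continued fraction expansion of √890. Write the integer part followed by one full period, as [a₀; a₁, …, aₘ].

[29; 1, 4, 1, 58]

a₀ = ⌊√890⌋ = 29.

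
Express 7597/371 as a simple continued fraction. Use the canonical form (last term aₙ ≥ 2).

7597 = 20×371 + 177
371 = 2×177 + 17
177 = 10×17 + 7
17 = 2×7 + 3
7 = 2×3 + 1
3 = 3×1 + 0  (stop)
So 7597/371 = [20; 2, 10, 2, 2, 3].

[20; 2, 10, 2, 2, 3]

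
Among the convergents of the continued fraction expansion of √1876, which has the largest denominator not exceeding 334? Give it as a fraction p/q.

8446/195

√1876 = [43; 3, 5, 12, 5, 3, 86, …] (period length 6).
Convergents:
  p_0/q_0 = 43/1
  p_1/q_1 = 130/3
  p_2/q_2 = 693/16
  p_3/q_3 = 8446/195
  p_4/q_4 = 42923/991
q_3 = 195 ≤ 334 < 991 = q_4, so the answer is 8446/195.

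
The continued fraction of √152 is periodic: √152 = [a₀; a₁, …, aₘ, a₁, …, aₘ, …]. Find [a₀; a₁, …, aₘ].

[12; 3, 24]

a₀ = ⌊√152⌋ = 12.
With m₀=0, d₀=1 and mₖ₊₁ = dₖaₖ − mₖ, dₖ₊₁ = (n − mₖ₊₁²)/dₖ, aₖ₊₁ = ⌊(a₀+mₖ₊₁)/dₖ₊₁⌋:
  k=1: m=12, d=8, a=3
  k=2: m=12, d=1, a=24
d=1 and a=2a₀=24 at k=2, so the next step gives (m, d) = (12, 8) again — its k=1 value — and the period has length 2.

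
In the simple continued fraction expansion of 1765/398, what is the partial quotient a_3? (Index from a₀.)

3

1765 = 4·398 + 173   →  a_0 = 4
398 = 2·173 + 52   →  a_1 = 2
173 = 3·52 + 17   →  a_2 = 3
52 = 3·17 + 1   →  a_3 = 3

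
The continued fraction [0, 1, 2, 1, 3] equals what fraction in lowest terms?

11/15

Using pₖ = aₖpₖ₋₁ + pₖ₋₂ and qₖ = aₖqₖ₋₁ + qₖ₋₂:
  k=0: a=0, p=0, q=1
  k=1: a=1, p=1, q=1
  k=2: a=2, p=2, q=3
  k=3: a=1, p=3, q=4
  k=4: a=3, p=11, q=15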